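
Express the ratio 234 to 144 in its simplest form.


GCD(234, 144) = 18
234/18 : 144/18
= 13:8

13:8


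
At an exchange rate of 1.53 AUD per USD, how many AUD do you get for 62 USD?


Amount × rate = 62 × 1.53
= 94.86 AUD

94.86 AUD


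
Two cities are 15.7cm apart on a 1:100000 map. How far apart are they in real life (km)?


Real distance = map distance × scale
= 15.7cm × 100000
= 1570000 cm = 15700.0 m
= 15.700 km

15.700 km


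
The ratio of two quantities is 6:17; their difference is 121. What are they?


Let A = 6k, B = 17k.
17k - 6k = 121
11k = 121 → k = 121/11 = 11
A = 6×11 = 66, B = 17×11 = 187
= A = 66, B = 187

A = 66, B = 187


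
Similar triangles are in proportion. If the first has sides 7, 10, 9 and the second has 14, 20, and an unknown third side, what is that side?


Scale factor = 14/7 = 2
Missing side = 9 × 2
= 18.0

18.0


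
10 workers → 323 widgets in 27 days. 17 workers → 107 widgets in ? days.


Days ∝ work / workers, so d₂ = d₁ × (m₁/m₂) × (w₂/w₁)
Workers factor (inverse): 10/17 ≈ 0.5882
Work factor (direct): 107/323 ≈ 0.3313
d₂ = 27 × 10/17 × 107/323 = (27 × 10 × 107) / (17 × 323) = 28890/5491
≈ 5.26 days

5.26 days


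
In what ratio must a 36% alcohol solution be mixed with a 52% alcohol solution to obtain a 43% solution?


Let x parts of 36% mix with y parts of 52%.
36x + 52y = 43(x + y)
36x + 52y = 43x + 43y
x(36 - 43) = y(43 - 52)
x/y = (52 - 43)/(43 - 36) = 9/7
Simplify: 9:7
= 9:7

9:7


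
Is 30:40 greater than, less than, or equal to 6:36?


30/40 = 0.7500
6/36 = 0.1667
0.7500 > 0.1667, so 30:40 is greater
= greater than

greater than


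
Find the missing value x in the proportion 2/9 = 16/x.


Cross multiply: 2 × x = 9 × 16
2x = 144
x = 144 / 2
= 72.00

72.00


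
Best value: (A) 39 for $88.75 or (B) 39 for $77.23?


Deal A: $88.75/39 = $2.2756/unit
Deal B: $77.23/39 = $1.9803/unit
B is cheaper per unit
= Deal B

Deal B


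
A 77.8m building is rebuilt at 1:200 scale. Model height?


Model size = real / scale
= 77.8 / 200
= 0.3890 m

0.3890 m


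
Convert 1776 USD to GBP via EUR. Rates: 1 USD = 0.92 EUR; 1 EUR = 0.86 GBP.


Step 1: 1776 USD × 0.92 = 1633.92 EUR
Step 2: 1633.92 EUR × 0.86 = 1405.17 GBP
Implied rate USD→GBP = 0.92 × 0.86 = 0.7912
= 1405.17 GBP

1405.17 GBP


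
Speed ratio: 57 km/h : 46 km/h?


Ratio = 57:46
GCD = 1
Simplified = 57:46
Time ratio (same distance) = 46:57
Speed ratio = 57:46

57:46


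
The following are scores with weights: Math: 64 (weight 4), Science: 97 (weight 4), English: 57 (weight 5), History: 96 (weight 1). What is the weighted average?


Numerator = 64×4 + 97×4 + 57×5 + 96×1
= 256 + 388 + 285 + 96
= 1025
Total weight = 14
Weighted avg = 1025/14
= 73.21

73.21


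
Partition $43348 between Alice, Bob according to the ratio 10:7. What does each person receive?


Total parts = 10 + 7 = 17
Alice: 43348 × 10/17 = 25498.82
Bob: 43348 × 7/17 = 17849.18
= Alice: $25498.82, Bob: $17849.18

Alice: $25498.82, Bob: $17849.18


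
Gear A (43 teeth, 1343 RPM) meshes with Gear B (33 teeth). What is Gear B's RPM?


Gear ratio = 43:33 = 43:33
RPM_B = RPM_A × (teeth_A / teeth_B)
= 1343 × (43/33)
= 1750.0 RPM

1750.0 RPM


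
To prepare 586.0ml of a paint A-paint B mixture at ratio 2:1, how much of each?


Total parts = 2 + 1 = 3
paint A: 586.0 × 2/3 = 390.7ml
paint B: 586.0 × 1/3 = 195.3ml
= 390.7ml and 195.3ml

390.7ml and 195.3ml


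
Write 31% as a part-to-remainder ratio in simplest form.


31% means 31 parts out of 100; remainder = 69
Part : remainder = 31:69
GCD = 1
= 31:69

31:69


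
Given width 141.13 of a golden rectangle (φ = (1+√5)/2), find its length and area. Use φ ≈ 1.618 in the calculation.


φ = (1 + √5) / 2 ≈ 1.618
Length = width × φ = 141.13 × 1.618 = 228.34834
≈ 228.35
Area = width × length = 141.13 × 228.34834 = 32226.8012242 ≈ 32226.80
= Length: 228.35, Area: 32226.80

Length: 228.35, Area: 32226.80


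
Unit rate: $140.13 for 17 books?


Unit rate = total / quantity
= 140.13 / 17
= $8.24 per unit

$8.24 per unit


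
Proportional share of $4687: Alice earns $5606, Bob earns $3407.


Total income = 5606 + 3407 = $9013
Alice: $4687 × 5606/9013 = $2915.27
Bob: $4687 × 3407/9013 = $1771.73
= Alice: $2915.27, Bob: $1771.73

Alice: $2915.27, Bob: $1771.73


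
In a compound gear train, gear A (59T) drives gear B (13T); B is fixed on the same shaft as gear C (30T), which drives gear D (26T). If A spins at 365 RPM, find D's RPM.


Stage 1: RPM_B = RPM_A × t_A/t_B = 365 × 59/13 = 21535/13 ≈ 1656.54
B and C share a shaft → RPM_C = RPM_B
Stage 2: RPM_D = RPM_C × t_C/t_D = RPM_A × (t_A×t_C)/(t_B×t_D)
Overall ratio = (59×30)/(13×26) = 1770/338
RPM_D = 365 × 1770/338 = 646050/338
≈ 1911.39 RPM

1911.39 RPM


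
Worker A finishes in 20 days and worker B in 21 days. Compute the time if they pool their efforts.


Rate of A = 1/20 per day
Rate of B = 1/21 per day
Combined rate = 1/20 + 1/21 = 41/420 ≈ 0.0976 per day
Days = 1 / combined rate = 420/41
≈ 10.24 days

10.24 days


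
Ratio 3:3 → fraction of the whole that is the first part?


Total parts = 3 + 3 = 6
First part: 3/6 = 1/2
= 1/2

1/2


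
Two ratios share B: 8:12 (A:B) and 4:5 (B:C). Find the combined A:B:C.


Match B: multiply A:B by 4 → 32:48
Multiply B:C by 12 → 48:60
Combined: 32:48:60
GCD = 4
= 8:12:15

8:12:15


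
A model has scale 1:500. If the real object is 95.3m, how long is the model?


Model size = real / scale
= 95.3 / 500
= 0.1906 m

0.1906 m


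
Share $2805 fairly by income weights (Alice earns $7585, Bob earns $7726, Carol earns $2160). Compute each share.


Total income = 7585 + 7726 + 2160 = $17471
Alice: $2805 × 7585/17471 = $1217.79
Bob: $2805 × 7726/17471 = $1240.42
Carol: $2805 × 2160/17471 = $346.79
= Alice: $1217.79, Bob: $1240.42, Carol: $346.79

Alice: $1217.79, Bob: $1240.42, Carol: $346.79


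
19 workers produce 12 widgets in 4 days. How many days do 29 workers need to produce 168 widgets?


Days ∝ work / workers, so d₂ = d₁ × (m₁/m₂) × (w₂/w₁)
Workers factor (inverse): 19/29 ≈ 0.6552
Work factor (direct): 168/12 = 14.0000
d₂ = 4 × 19/29 × 168/12 = (4 × 19 × 168) / (29 × 12) = 12768/348
≈ 36.69 days

36.69 days


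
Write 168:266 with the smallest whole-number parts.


GCD(168, 266) = 14
168/14 : 266/14
= 12:19

12:19


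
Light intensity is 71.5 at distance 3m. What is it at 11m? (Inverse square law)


I₁d₁² = I₂d₂²
I₂ = I₁ × (d₁/d₂)²
= 71.5 × (3/11)²
= 71.5 × 9/121
= 643.5/121
≈ 5.3182

5.3182


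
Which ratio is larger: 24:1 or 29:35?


24/1 = 24.0000
29/35 = 0.8286
24.0000 > 0.8286, so 24:1 is greater
= 24:1

24:1


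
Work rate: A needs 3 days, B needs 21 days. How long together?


Rate of A = 1/3 per day
Rate of B = 1/21 per day
Combined rate = 1/3 + 1/21 = 24/63 ≈ 0.3810 per day
Days = 1 / combined rate = 63/24
≈ 2.63 days

2.63 days


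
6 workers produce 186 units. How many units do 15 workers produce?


Direct proportion: y/x = constant
k = 186/6 = 31.0000
y₂ = k × 15 = 186 × 15 / 6 = 2790/6
= 465.00

465.00


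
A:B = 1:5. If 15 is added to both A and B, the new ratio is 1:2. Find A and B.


Let A = 1k, B = 5k.
(1k + 15) / (5k + 15) = 1/2
Cross-multiply: 2(1k + 15) = 1(5k + 15)
2k + 30 = 5k + 15
2k - 5k = 15 - 30
-3k = -15
k = -15/-3 = 5
A = 1×5 = 5, B = 5×5 = 25
= A = 5, B = 25

A = 5, B = 25


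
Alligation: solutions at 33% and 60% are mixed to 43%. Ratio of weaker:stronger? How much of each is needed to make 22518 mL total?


Let x parts of 33% mix with y parts of 60%.
33x + 60y = 43(x + y)
33x + 60y = 43x + 43y
x(33 - 43) = y(43 - 60)
x/y = (60 - 43)/(43 - 33) = 17/10
Simplify: 17:10
Total parts = 27; one part = 22518/27 = 834.00 mL
33% solution: 17×834.00 = 14178.00 mL
60% solution: 10×834.00 = 8340.00 mL
= ratio 17:10; 14178.00 mL and 8340.00 mL

ratio 17:10; 14178.00 mL and 8340.00 mL


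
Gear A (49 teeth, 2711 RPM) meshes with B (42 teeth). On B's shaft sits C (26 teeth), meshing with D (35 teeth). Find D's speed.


Stage 1: RPM_B = RPM_A × t_A/t_B = 2711 × 49/42 = 132839/42 ≈ 3162.83
B and C share a shaft → RPM_C = RPM_B
Stage 2: RPM_D = RPM_C × t_C/t_D = RPM_A × (t_A×t_C)/(t_B×t_D)
Overall ratio = (49×26)/(42×35) = 1274/1470
RPM_D = 2711 × 1274/1470 = 3453814/1470
≈ 2349.53 RPM

2349.53 RPM


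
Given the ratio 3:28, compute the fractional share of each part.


Total parts = 3 + 28 = 31
First part: 3/31 = 3/31
Second part: 28/31 = 28/31
= 3/31 and 28/31

3/31 and 28/31


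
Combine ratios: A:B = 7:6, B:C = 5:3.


Match B: multiply A:B by 5 → 35:30
Multiply B:C by 6 → 30:18
Combined: 35:30:18
GCD = 1
= 35:30:18

35:30:18


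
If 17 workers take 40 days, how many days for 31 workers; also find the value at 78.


Inverse proportion: x × y = constant
k = 17 × 40 = 680
At x=31: k/31 = 21.94
At x=78: k/78 = 8.72
= 21.94 and 8.72

21.94 and 8.72


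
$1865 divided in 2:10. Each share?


Total parts = 2 + 10 = 12
Part 1: 1865 × 2/12 = 310.83
Part 2: 1865 × 10/12 = 1554.17
= Part 1: $310.83, Part 2: $1554.17

Part 1: $310.83, Part 2: $1554.17


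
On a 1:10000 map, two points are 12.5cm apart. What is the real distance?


Real distance = map distance × scale
= 12.5cm × 10000
= 125000 cm = 1250.0 m
= 1.250 km

1.250 km


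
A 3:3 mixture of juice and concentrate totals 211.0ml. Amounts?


Total parts = 3 + 3 = 6
juice: 211.0 × 3/6 = 105.5ml
concentrate: 211.0 × 3/6 = 105.5ml
= 105.5ml and 105.5ml

105.5ml and 105.5ml


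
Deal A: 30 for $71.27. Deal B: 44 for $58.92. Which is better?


Deal A: $71.27/30 = $2.3757/unit
Deal B: $58.92/44 = $1.3391/unit
B is cheaper per unit
= Deal B

Deal B


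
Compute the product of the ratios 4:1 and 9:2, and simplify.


Compound ratio = (4×9) : (1×2)
= 36:2
GCD = 2
= 18:1

18:1


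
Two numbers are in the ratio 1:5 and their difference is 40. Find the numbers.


Let A = 1k, B = 5k.
5k - 1k = 40
4k = 40 → k = 40/4 = 10
A = 1×10 = 10, B = 5×10 = 50
= A = 10, B = 50

A = 10, B = 50


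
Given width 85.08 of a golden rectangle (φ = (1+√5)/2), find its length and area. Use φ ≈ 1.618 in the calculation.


φ = (1 + √5) / 2 ≈ 1.618
Length = width × φ = 85.08 × 1.618 = 137.65944
≈ 137.66
Area = width × length = 85.08 × 137.65944 = 11712.0651552 ≈ 11712.07
= Length: 137.66, Area: 11712.07

Length: 137.66, Area: 11712.07


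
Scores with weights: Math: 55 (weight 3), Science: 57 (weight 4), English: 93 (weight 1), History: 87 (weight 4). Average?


Numerator = 55×3 + 57×4 + 93×1 + 87×4
= 165 + 228 + 93 + 348
= 834
Total weight = 12
Weighted avg = 834/12
= 69.50

69.50


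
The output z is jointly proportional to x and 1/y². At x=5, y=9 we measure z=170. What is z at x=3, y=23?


z = k·x/y²
Solve for k using the known point: k = z·y²/x = 170×81/5 = 13770/5 = 2754.0000
Now evaluate at x=3, y=23:
z = k × 3 / 529 = (13770 × 3) / (5 × 529) = 41310/2645
≈ 15.6181

15.6181


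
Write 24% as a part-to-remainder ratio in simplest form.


24% means 24 parts out of 100; remainder = 76
Part : remainder = 24:76
GCD = 4
= 6:19

6:19


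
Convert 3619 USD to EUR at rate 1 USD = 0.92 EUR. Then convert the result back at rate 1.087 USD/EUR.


Amount × rate = 3619 × 0.92 = 3329.48 EUR
Round-trip: 3329.48 × 1.087 = 3619.14 USD
= 3329.48 EUR, then 3619.14 USD

3329.48 EUR, then 3619.14 USD


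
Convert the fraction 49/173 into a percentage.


Percentage = (part / whole) × 100
= (49 / 173) × 100
≈ 28.32%

28.32%


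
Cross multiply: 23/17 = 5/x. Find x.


Cross multiply: 23 × x = 17 × 5
23x = 85
x = 85 / 23
= 3.70

3.70


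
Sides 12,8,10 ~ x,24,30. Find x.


Scale factor = 24/8 = 3
Missing side = 12 × 3
= 36.0

36.0


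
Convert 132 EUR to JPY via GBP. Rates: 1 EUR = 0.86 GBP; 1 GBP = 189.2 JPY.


Step 1: 132 EUR × 0.86 = 113.52 GBP
Step 2: 113.52 GBP × 189.2 = 21477.98 JPY
Implied rate EUR→JPY = 0.86 × 189.2 = 162.7120
= 21477.98 JPY

21477.98 JPY


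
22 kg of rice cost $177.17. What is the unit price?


Unit rate = total / quantity
= 177.17 / 22
= $8.05 per unit

$8.05 per unit


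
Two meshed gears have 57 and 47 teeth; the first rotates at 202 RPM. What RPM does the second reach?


Gear ratio = 57:47 = 57:47
RPM_B = RPM_A × (teeth_A / teeth_B)
= 202 × (57/47)
= 245.0 RPM

245.0 RPM


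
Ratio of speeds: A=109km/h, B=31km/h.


Ratio = 109:31
GCD = 1
Simplified = 109:31
Time ratio (same distance) = 31:109
Speed ratio = 109:31

109:31


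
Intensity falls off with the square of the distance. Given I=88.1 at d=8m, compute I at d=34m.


I₁d₁² = I₂d₂²
I₂ = I₁ × (d₁/d₂)²
= 88.1 × (8/34)²
= 88.1 × 64/1156
= 5638.4/1156
≈ 4.8775

4.8775


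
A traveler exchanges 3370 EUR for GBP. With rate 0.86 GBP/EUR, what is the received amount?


Amount × rate = 3370 × 0.86
= 2898.20 GBP

2898.20 GBP


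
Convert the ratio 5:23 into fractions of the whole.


Total parts = 5 + 23 = 28
First part: 5/28 = 5/28
Second part: 23/28 = 23/28
= 5/28 and 23/28

5/28 and 23/28


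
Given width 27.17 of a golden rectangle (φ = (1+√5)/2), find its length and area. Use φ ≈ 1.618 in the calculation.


φ = (1 + √5) / 2 ≈ 1.618
Length = width × φ = 27.17 × 1.618 = 43.96106
≈ 43.96
Area = width × length = 27.17 × 43.96106 = 1194.4220002 ≈ 1194.42
= Length: 43.96, Area: 1194.42

Length: 43.96, Area: 1194.42


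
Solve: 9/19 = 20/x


Cross multiply: 9 × x = 19 × 20
9x = 380
x = 380 / 9
= 42.22

42.22


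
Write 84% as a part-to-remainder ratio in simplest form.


84% means 84 parts out of 100; remainder = 16
Part : remainder = 84:16
GCD = 4
= 21:4

21:4


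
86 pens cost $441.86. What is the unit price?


Unit rate = total / quantity
= 441.86 / 86
= $5.14 per unit

$5.14 per unit


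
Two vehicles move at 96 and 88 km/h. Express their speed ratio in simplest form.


Ratio = 96:88
GCD = 8
Simplified = 12:11
Time ratio (same distance) = 11:12
Speed ratio = 12:11

12:11


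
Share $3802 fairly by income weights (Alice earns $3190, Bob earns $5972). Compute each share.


Total income = 3190 + 5972 = $9162
Alice: $3802 × 3190/9162 = $1323.77
Bob: $3802 × 5972/9162 = $2478.23
= Alice: $1323.77, Bob: $2478.23

Alice: $1323.77, Bob: $2478.23


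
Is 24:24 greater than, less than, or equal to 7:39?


24/24 = 1.0000
7/39 = 0.1795
1.0000 > 0.1795, so 24:24 is greater
= greater than

greater than


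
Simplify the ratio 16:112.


GCD(16, 112) = 16
16/16 : 112/16
= 1:7

1:7


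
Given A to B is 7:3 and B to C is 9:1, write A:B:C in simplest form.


Match B: multiply A:B by 9 → 63:27
Multiply B:C by 3 → 27:3
Combined: 63:27:3
GCD = 3
= 21:9:1

21:9:1


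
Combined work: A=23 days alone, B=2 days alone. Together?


Rate of A = 1/23 per day
Rate of B = 1/2 per day
Combined rate = 1/23 + 1/2 = 25/46 ≈ 0.5435 per day
Days = 1 / combined rate = 46/25
= 1.84 days

1.84 days


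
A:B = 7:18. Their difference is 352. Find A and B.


Let A = 7k, B = 18k.
18k - 7k = 352
11k = 352 → k = 352/11 = 32
A = 7×32 = 224, B = 18×32 = 576
= A = 224, B = 576

A = 224, B = 576


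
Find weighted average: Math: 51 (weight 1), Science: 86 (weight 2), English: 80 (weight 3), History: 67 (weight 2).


Numerator = 51×1 + 86×2 + 80×3 + 67×2
= 51 + 172 + 240 + 134
= 597
Total weight = 8
Weighted avg = 597/8
= 74.63

74.63


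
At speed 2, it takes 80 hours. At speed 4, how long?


Inverse proportion: x × y = constant
k = 2 × 80 = 160
y₂ = k / 4 = 160 / 4
= 40.00

40.00


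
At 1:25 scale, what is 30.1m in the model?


Model size = real / scale
= 30.1 / 25
= 1.2040 m

1.2040 m


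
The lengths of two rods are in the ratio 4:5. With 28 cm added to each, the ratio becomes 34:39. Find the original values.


Let A = 4k, B = 5k.
(4k + 28) / (5k + 28) = 34/39
Cross-multiply: 39(4k + 28) = 34(5k + 28)
156k + 1092 = 170k + 952
156k - 170k = 952 - 1092
-14k = -140
k = -140/-14 = 10
A = 4×10 = 40, B = 5×10 = 50
= A = 40, B = 50

A = 40, B = 50


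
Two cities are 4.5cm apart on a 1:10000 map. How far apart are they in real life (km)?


Real distance = map distance × scale
= 4.5cm × 10000
= 45000 cm = 450.0 m
= 0.450 km

0.450 km


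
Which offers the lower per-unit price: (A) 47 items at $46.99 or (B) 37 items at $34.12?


Deal A: $46.99/47 = $0.9998/unit
Deal B: $34.12/37 = $0.9222/unit
B is cheaper per unit
= Deal B

Deal B


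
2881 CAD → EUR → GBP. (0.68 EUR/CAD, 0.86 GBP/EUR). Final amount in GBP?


Step 1: 2881 CAD × 0.68 = 1959.08 EUR
Step 2: 1959.08 EUR × 0.86 = 1684.81 GBP
Implied rate CAD→GBP = 0.68 × 0.86 = 0.5848
= 1684.81 GBP

1684.81 GBP


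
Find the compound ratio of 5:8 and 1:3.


Compound ratio = (5×1) : (8×3)
= 5:24
GCD = 1
= 5:24

5:24


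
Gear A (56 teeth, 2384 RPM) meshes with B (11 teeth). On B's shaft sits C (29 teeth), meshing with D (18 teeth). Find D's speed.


Stage 1: RPM_B = RPM_A × t_A/t_B = 2384 × 56/11 = 133504/11 ≈ 12136.73
B and C share a shaft → RPM_C = RPM_B
Stage 2: RPM_D = RPM_C × t_C/t_D = RPM_A × (t_A×t_C)/(t_B×t_D)
Overall ratio = (56×29)/(11×18) = 1624/198
RPM_D = 2384 × 1624/198 = 3871616/198
≈ 19553.62 RPM

19553.62 RPM


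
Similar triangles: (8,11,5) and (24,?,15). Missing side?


Scale factor = 24/8 = 3
Missing side = 11 × 3
= 33.0

33.0


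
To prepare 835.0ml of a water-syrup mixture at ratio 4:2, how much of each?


Total parts = 4 + 2 = 6
water: 835.0 × 4/6 = 556.7ml
syrup: 835.0 × 2/6 = 278.3ml
= 556.7ml and 278.3ml

556.7ml and 278.3ml


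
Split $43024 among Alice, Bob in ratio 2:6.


Total parts = 2 + 6 = 8
Alice: 43024 × 2/8 = 10756.00
Bob: 43024 × 6/8 = 32268.00
= Alice: $10756.00, Bob: $32268.00

Alice: $10756.00, Bob: $32268.00


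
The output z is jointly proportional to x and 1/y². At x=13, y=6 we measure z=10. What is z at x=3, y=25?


z = k·x/y²
Solve for k using the known point: k = z·y²/x = 10×36/13 = 360/13 ≈ 27.6923
Now evaluate at x=3, y=25:
z = k × 3 / 625 = (360 × 3) / (13 × 625) = 1080/8125
≈ 0.1329

0.1329


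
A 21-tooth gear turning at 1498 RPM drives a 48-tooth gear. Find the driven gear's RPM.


Gear ratio = 21:48 = 7:16
RPM_B = RPM_A × (teeth_A / teeth_B)
= 1498 × (21/48)
= 655.4 RPM

655.4 RPM


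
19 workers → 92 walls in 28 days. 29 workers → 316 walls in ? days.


Days ∝ work / workers, so d₂ = d₁ × (m₁/m₂) × (w₂/w₁)
Workers factor (inverse): 19/29 ≈ 0.6552
Work factor (direct): 316/92 ≈ 3.4348
d₂ = 28 × 19/29 × 316/92 = (28 × 19 × 316) / (29 × 92) = 168112/2668
≈ 63.01 days

63.01 days


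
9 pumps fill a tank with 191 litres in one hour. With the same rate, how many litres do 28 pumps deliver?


Direct proportion: y/x = constant
k = 191/9 ≈ 21.2222
y₂ = k × 28 = 191 × 28 / 9 = 5348/9
≈ 594.22

594.22


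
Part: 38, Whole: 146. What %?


Percentage = (part / whole) × 100
= (38 / 146) × 100
≈ 26.03%

26.03%


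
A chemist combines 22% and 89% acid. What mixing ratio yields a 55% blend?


Let x parts of 22% mix with y parts of 89%.
22x + 89y = 55(x + y)
22x + 89y = 55x + 55y
x(22 - 55) = y(55 - 89)
x/y = (89 - 55)/(55 - 22) = 34/33
Simplify: 34:33
= 34:33

34:33


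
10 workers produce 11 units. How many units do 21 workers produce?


Direct proportion: y/x = constant
k = 11/10 = 1.1000
y₂ = k × 21 = 11 × 21 / 10 = 231/10
= 23.10

23.10


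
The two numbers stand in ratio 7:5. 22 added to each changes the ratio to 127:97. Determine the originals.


Let A = 7k, B = 5k.
(7k + 22) / (5k + 22) = 127/97
Cross-multiply: 97(7k + 22) = 127(5k + 22)
679k + 2134 = 635k + 2794
679k - 635k = 2794 - 2134
44k = 660
k = 660/44 = 15
A = 7×15 = 105, B = 5×15 = 75
= A = 105, B = 75

A = 105, B = 75


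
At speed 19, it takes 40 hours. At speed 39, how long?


Inverse proportion: x × y = constant
k = 19 × 40 = 760
y₂ = k / 39 = 760 / 39
= 19.49

19.49


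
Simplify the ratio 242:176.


GCD(242, 176) = 22
242/22 : 176/22
= 11:8

11:8


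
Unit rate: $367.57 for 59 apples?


Unit rate = total / quantity
= 367.57 / 59
= $6.23 per unit

$6.23 per unit


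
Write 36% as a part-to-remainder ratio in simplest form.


36% means 36 parts out of 100; remainder = 64
Part : remainder = 36:64
GCD = 4
= 9:16

9:16


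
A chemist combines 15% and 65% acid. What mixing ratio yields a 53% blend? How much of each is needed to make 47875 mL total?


Let x parts of 15% mix with y parts of 65%.
15x + 65y = 53(x + y)
15x + 65y = 53x + 53y
x(15 - 53) = y(53 - 65)
x/y = (65 - 53)/(53 - 15) = 12/38
Simplify: 6:19
Total parts = 25; one part = 47875/25 = 1915.00 mL
15% solution: 6×1915.00 = 11490.00 mL
65% solution: 19×1915.00 = 36385.00 mL
= ratio 6:19; 11490.00 mL and 36385.00 mL

ratio 6:19; 11490.00 mL and 36385.00 mL


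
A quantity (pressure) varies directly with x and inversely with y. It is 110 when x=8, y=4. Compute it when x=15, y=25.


z = k·x/y
Solve for k using the known point: k = z·y/x = 110×4/8 = 440/8 = 55.0000
Now evaluate at x=15, y=25:
z = k × 15 / 25 = (440 × 15) / (8 × 25) = 6600/200
= 33.0000

33.0000


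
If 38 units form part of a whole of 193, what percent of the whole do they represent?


Percentage = (part / whole) × 100
= (38 / 193) × 100
≈ 19.69%

19.69%


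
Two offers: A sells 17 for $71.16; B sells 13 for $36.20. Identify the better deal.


Deal A: $71.16/17 = $4.1859/unit
Deal B: $36.20/13 = $2.7846/unit
B is cheaper per unit
= Deal B

Deal B


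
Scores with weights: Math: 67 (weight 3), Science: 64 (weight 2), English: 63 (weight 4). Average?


Numerator = 67×3 + 64×2 + 63×4
= 201 + 128 + 252
= 581
Total weight = 9
Weighted avg = 581/9
= 64.56

64.56


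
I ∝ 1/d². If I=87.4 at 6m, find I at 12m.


I₁d₁² = I₂d₂²
I₂ = I₁ × (d₁/d₂)²
= 87.4 × (6/12)²
= 87.4 × 36/144
= 3146.4/144
= 21.8500

21.8500


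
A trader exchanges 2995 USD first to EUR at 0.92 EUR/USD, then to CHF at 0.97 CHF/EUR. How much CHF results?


Step 1: 2995 USD × 0.92 = 2755.40 EUR
Step 2: 2755.40 EUR × 0.97 = 2672.74 CHF
Implied rate USD→CHF = 0.92 × 0.97 = 0.8924
= 2672.74 CHF

2672.74 CHF


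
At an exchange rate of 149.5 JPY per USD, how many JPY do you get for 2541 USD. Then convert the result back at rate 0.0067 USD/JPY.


Amount × rate = 2541 × 149.5 = 379879.50 JPY
Round-trip: 379879.50 × 0.0067 = 2545.19 USD
= 379879.50 JPY, then 2545.19 USD

379879.50 JPY, then 2545.19 USD


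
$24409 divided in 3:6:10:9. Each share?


Total parts = 3 + 6 + 10 + 9 = 28
Part 1: 24409 × 3/28 = 2615.25
Part 2: 24409 × 6/28 = 5230.50
Part 3: 24409 × 10/28 = 8717.50
Part 4: 24409 × 9/28 = 7845.75
= Part 1: $2615.25, Part 2: $5230.50, Part 3: $8717.50, Part 4: $7845.75

Part 1: $2615.25, Part 2: $5230.50, Part 3: $8717.50, Part 4: $7845.75


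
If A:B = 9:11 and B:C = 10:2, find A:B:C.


Match B: multiply A:B by 10 → 90:110
Multiply B:C by 11 → 110:22
Combined: 90:110:22
GCD = 2
= 45:55:11

45:55:11


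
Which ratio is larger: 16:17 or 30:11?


16/17 = 0.9412
30/11 = 2.7273
0.9412 < 2.7273, so 16:17 is less
= 30:11

30:11


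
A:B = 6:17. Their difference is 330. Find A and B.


Let A = 6k, B = 17k.
17k - 6k = 330
11k = 330 → k = 330/11 = 30
A = 6×30 = 180, B = 17×30 = 510
= A = 180, B = 510

A = 180, B = 510


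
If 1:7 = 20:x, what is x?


Cross multiply: 1 × x = 7 × 20
1x = 140
x = 140 / 1
= 140.00

140.00


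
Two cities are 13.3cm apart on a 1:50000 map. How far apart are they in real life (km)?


Real distance = map distance × scale
= 13.3cm × 50000
= 665000 cm = 6650.0 m
= 6.650 km

6.650 km


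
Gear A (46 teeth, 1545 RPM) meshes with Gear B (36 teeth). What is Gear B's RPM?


Gear ratio = 46:36 = 23:18
RPM_B = RPM_A × (teeth_A / teeth_B)
= 1545 × (46/36)
= 1974.2 RPM

1974.2 RPM


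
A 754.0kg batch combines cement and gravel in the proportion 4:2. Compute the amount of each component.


Total parts = 4 + 2 = 6
cement: 754.0 × 4/6 = 502.7kg
gravel: 754.0 × 2/6 = 251.3kg
= 502.7kg and 251.3kg

502.7kg and 251.3kg


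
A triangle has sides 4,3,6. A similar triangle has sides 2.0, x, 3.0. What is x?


Scale factor = 2.0/4 = 0.5
Missing side = 3 × 0.5
= 1.5

1.5


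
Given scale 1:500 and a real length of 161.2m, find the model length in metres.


Model size = real / scale
= 161.2 / 500
= 0.3224 m

0.3224 m


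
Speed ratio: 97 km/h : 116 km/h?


Ratio = 97:116
GCD = 1
Simplified = 97:116
Time ratio (same distance) = 116:97
Speed ratio = 97:116

97:116


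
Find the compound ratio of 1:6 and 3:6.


Compound ratio = (1×3) : (6×6)
= 3:36
GCD = 3
= 1:12

1:12


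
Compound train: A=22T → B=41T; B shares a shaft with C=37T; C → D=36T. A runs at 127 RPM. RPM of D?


Stage 1: RPM_B = RPM_A × t_A/t_B = 127 × 22/41 = 2794/41 ≈ 68.15
B and C share a shaft → RPM_C = RPM_B
Stage 2: RPM_D = RPM_C × t_C/t_D = RPM_A × (t_A×t_C)/(t_B×t_D)
Overall ratio = (22×37)/(41×36) = 814/1476
RPM_D = 127 × 814/1476 = 103378/1476
≈ 70.04 RPM

70.04 RPM


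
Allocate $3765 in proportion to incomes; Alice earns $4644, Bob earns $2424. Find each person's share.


Total income = 4644 + 2424 = $7068
Alice: $3765 × 4644/7068 = $2473.78
Bob: $3765 × 2424/7068 = $1291.22
= Alice: $2473.78, Bob: $1291.22

Alice: $2473.78, Bob: $1291.22


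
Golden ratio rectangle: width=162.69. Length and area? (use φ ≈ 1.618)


φ = (1 + √5) / 2 ≈ 1.618
Length = width × φ = 162.69 × 1.618 = 263.23242
≈ 263.23
Area = width × length = 162.69 × 263.23242 = 42825.2824098 ≈ 42825.28
= Length: 263.23, Area: 42825.28

Length: 263.23, Area: 42825.28


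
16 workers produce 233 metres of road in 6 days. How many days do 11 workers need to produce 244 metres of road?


Days ∝ work / workers, so d₂ = d₁ × (m₁/m₂) × (w₂/w₁)
Workers factor (inverse): 16/11 ≈ 1.4545
Work factor (direct): 244/233 ≈ 1.0472
d₂ = 6 × 16/11 × 244/233 = (6 × 16 × 244) / (11 × 233) = 23424/2563
≈ 9.14 days

9.14 days


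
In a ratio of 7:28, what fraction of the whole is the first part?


Total parts = 7 + 28 = 35
First part: 7/35 = 1/5
= 1/5

1/5


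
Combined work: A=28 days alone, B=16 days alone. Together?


Rate of A = 1/28 per day
Rate of B = 1/16 per day
Combined rate = 1/28 + 1/16 = 44/448 ≈ 0.0982 per day
Days = 1 / combined rate = 448/44
≈ 10.18 days

10.18 days


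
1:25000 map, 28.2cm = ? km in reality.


Real distance = map distance × scale
= 28.2cm × 25000
= 705000 cm = 7050.0 m
= 7.050 km

7.050 km


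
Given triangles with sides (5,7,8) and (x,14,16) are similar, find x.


Scale factor = 14/7 = 2
Missing side = 5 × 2
= 10.0

10.0


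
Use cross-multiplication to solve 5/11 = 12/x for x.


Cross multiply: 5 × x = 11 × 12
5x = 132
x = 132 / 5
= 26.40

26.40


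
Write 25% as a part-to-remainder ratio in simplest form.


25% means 25 parts out of 100; remainder = 75
Part : remainder = 25:75
GCD = 25
= 1:3

1:3


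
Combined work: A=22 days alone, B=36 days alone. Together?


Rate of A = 1/22 per day
Rate of B = 1/36 per day
Combined rate = 1/22 + 1/36 = 58/792 ≈ 0.0732 per day
Days = 1 / combined rate = 792/58
≈ 13.66 days

13.66 days


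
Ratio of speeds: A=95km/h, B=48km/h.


Ratio = 95:48
GCD = 1
Simplified = 95:48
Time ratio (same distance) = 48:95
Speed ratio = 95:48

95:48


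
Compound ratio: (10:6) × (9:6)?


Compound ratio = (10×9) : (6×6)
= 90:36
GCD = 18
= 5:2

5:2


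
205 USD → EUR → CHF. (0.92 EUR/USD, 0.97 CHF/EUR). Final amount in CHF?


Step 1: 205 USD × 0.92 = 188.60 EUR
Step 2: 188.60 EUR × 0.97 = 182.94 CHF
Implied rate USD→CHF = 0.92 × 0.97 = 0.8924
= 182.94 CHF

182.94 CHF


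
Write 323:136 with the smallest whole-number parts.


GCD(323, 136) = 17
323/17 : 136/17
= 19:8

19:8


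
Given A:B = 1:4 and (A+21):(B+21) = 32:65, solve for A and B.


Let A = 1k, B = 4k.
(1k + 21) / (4k + 21) = 32/65
Cross-multiply: 65(1k + 21) = 32(4k + 21)
65k + 1365 = 128k + 672
65k - 128k = 672 - 1365
-63k = -693
k = -693/-63 = 11
A = 1×11 = 11, B = 4×11 = 44
= A = 11, B = 44

A = 11, B = 44


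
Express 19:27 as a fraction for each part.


Total parts = 19 + 27 = 46
First part: 19/46 = 19/46
Second part: 27/46 = 27/46
= 19/46 and 27/46

19/46 and 27/46


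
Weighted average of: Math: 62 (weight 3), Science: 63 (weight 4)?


Numerator = 62×3 + 63×4
= 186 + 252
= 438
Total weight = 7
Weighted avg = 438/7
= 62.57

62.57


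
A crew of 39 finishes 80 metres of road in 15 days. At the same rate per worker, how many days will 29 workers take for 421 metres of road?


Days ∝ work / workers, so d₂ = d₁ × (m₁/m₂) × (w₂/w₁)
Workers factor (inverse): 39/29 ≈ 1.3448
Work factor (direct): 421/80 = 5.2625
d₂ = 15 × 39/29 × 421/80 = (15 × 39 × 421) / (29 × 80) = 246285/2320
≈ 106.16 days

106.16 days


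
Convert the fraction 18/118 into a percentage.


Percentage = (part / whole) × 100
= (18 / 118) × 100
≈ 15.25%

15.25%


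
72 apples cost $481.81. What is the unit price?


Unit rate = total / quantity
= 481.81 / 72
= $6.69 per unit

$6.69 per unit


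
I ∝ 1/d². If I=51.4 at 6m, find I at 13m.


I₁d₁² = I₂d₂²
I₂ = I₁ × (d₁/d₂)²
= 51.4 × (6/13)²
= 51.4 × 36/169
= 1850.4/169
≈ 10.9491

10.9491


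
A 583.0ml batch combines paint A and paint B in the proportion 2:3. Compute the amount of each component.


Total parts = 2 + 3 = 5
paint A: 583.0 × 2/5 = 233.2ml
paint B: 583.0 × 3/5 = 349.8ml
= 233.2ml and 349.8ml

233.2ml and 349.8ml


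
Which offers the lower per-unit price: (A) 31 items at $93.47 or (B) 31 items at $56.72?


Deal A: $93.47/31 = $3.0152/unit
Deal B: $56.72/31 = $1.8297/unit
B is cheaper per unit
= Deal B

Deal B


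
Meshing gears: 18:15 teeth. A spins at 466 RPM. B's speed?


Gear ratio = 18:15 = 6:5
RPM_B = RPM_A × (teeth_A / teeth_B)
= 466 × (18/15)
= 559.2 RPM

559.2 RPM


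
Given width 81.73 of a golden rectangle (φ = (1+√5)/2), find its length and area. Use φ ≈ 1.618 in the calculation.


φ = (1 + √5) / 2 ≈ 1.618
Length = width × φ = 81.73 × 1.618 = 132.23914
≈ 132.24
Area = width × length = 81.73 × 132.23914 = 10807.9049122 ≈ 10807.90
= Length: 132.24, Area: 10807.90

Length: 132.24, Area: 10807.90


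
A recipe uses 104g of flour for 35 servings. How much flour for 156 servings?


Direct proportion: y/x = constant
k = 104/35 ≈ 2.9714
y₂ = k × 156 = 104 × 156 / 35 = 16224/35
≈ 463.54

463.54


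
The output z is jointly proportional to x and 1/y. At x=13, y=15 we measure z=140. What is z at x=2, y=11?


z = k·x/y
Solve for k using the known point: k = z·y/x = 140×15/13 = 2100/13 ≈ 161.5385
Now evaluate at x=2, y=11:
z = k × 2 / 11 = (2100 × 2) / (13 × 11) = 4200/143
≈ 29.3706

29.3706


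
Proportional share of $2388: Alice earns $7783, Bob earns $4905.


Total income = 7783 + 4905 = $12688
Alice: $2388 × 7783/12688 = $1464.83
Bob: $2388 × 4905/12688 = $923.17
= Alice: $1464.83, Bob: $923.17

Alice: $1464.83, Bob: $923.17


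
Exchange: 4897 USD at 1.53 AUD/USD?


Amount × rate = 4897 × 1.53
= 7492.41 AUD

7492.41 AUD


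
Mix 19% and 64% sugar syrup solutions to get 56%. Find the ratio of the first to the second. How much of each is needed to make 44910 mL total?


Let x parts of 19% mix with y parts of 64%.
19x + 64y = 56(x + y)
19x + 64y = 56x + 56y
x(19 - 56) = y(56 - 64)
x/y = (64 - 56)/(56 - 19) = 8/37
Simplify: 8:37
Total parts = 45; one part = 44910/45 = 998.00 mL
19% solution: 8×998.00 = 7984.00 mL
64% solution: 37×998.00 = 36926.00 mL
= ratio 8:37; 7984.00 mL and 36926.00 mL

ratio 8:37; 7984.00 mL and 36926.00 mL


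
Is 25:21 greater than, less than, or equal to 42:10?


25/21 = 1.1905
42/10 = 4.2000
1.1905 < 4.2000, so 25:21 is less
= less than

less than


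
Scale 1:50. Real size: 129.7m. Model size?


Model size = real / scale
= 129.7 / 50
= 2.5940 m

2.5940 m


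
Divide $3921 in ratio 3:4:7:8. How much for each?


Total parts = 3 + 4 + 7 + 8 = 22
Part 1: 3921 × 3/22 = 534.68
Part 2: 3921 × 4/22 = 712.91
Part 3: 3921 × 7/22 = 1247.59
Part 4: 3921 × 8/22 = 1425.82
= Part 1: $534.68, Part 2: $712.91, Part 3: $1247.59, Part 4: $1425.82

Part 1: $534.68, Part 2: $712.91, Part 3: $1247.59, Part 4: $1425.82


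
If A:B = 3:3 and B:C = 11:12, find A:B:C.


Match B: multiply A:B by 11 → 33:33
Multiply B:C by 3 → 33:36
Combined: 33:33:36
GCD = 3
= 11:11:12

11:11:12


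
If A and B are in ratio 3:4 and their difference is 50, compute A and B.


Let A = 3k, B = 4k.
4k - 3k = 50
1k = 50 → k = 50/1 = 50
A = 3×50 = 150, B = 4×50 = 200
= A = 150, B = 200

A = 150, B = 200


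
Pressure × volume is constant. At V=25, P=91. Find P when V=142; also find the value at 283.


Inverse proportion: x × y = constant
k = 25 × 91 = 2275
At x=142: k/142 = 16.02
At x=283: k/283 = 8.04
= 16.02 and 8.04

16.02 and 8.04


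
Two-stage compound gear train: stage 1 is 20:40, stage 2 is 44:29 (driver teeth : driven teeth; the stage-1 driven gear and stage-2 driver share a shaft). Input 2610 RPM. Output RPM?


Stage 1: RPM_B = RPM_A × t_A/t_B = 2610 × 20/40 = 52200/40 = 1305.00
B and C share a shaft → RPM_C = RPM_B
Stage 2: RPM_D = RPM_C × t_C/t_D = RPM_A × (t_A×t_C)/(t_B×t_D)
Overall ratio = (20×44)/(40×29) = 880/1160
RPM_D = 2610 × 880/1160 = 2296800/1160
= 1980.00 RPM

1980.00 RPM


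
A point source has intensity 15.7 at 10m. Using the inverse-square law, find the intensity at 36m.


I₁d₁² = I₂d₂²
I₂ = I₁ × (d₁/d₂)²
= 15.7 × (10/36)²
= 15.7 × 100/1296
= 1570/1296
≈ 1.2114

1.2114


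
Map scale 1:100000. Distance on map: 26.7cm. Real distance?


Real distance = map distance × scale
= 26.7cm × 100000
= 2670000 cm = 26700.0 m
= 26.700 km

26.700 km


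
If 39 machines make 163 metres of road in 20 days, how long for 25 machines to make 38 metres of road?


Days ∝ work / workers, so d₂ = d₁ × (m₁/m₂) × (w₂/w₁)
Workers factor (inverse): 39/25 = 1.5600
Work factor (direct): 38/163 ≈ 0.2331
d₂ = 20 × 39/25 × 38/163 = (20 × 39 × 38) / (25 × 163) = 29640/4075
≈ 7.27 days

7.27 days


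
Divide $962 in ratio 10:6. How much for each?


Total parts = 10 + 6 = 16
Part 1: 962 × 10/16 = 601.25
Part 2: 962 × 6/16 = 360.75
= Part 1: $601.25, Part 2: $360.75

Part 1: $601.25, Part 2: $360.75


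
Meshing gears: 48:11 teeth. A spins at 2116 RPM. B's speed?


Gear ratio = 48:11 = 48:11
RPM_B = RPM_A × (teeth_A / teeth_B)
= 2116 × (48/11)
= 9233.5 RPM

9233.5 RPM


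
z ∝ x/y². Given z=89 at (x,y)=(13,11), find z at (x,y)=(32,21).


z = k·x/y²
Solve for k using the known point: k = z·y²/x = 89×121/13 = 10769/13 ≈ 828.3846
Now evaluate at x=32, y=21:
z = k × 32 / 441 = (10769 × 32) / (13 × 441) = 344608/5733
≈ 60.1095

60.1095


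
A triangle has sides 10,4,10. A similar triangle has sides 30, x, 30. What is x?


Scale factor = 30/10 = 3
Missing side = 4 × 3
= 12.0

12.0


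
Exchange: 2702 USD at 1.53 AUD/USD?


Amount × rate = 2702 × 1.53
= 4134.06 AUD

4134.06 AUD


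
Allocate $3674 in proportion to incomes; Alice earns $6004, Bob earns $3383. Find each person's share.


Total income = 6004 + 3383 = $9387
Alice: $3674 × 6004/9387 = $2349.92
Bob: $3674 × 3383/9387 = $1324.08
= Alice: $2349.92, Bob: $1324.08

Alice: $2349.92, Bob: $1324.08


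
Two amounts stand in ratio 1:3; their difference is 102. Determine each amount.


Let A = 1k, B = 3k.
3k - 1k = 102
2k = 102 → k = 102/2 = 51
A = 1×51 = 51, B = 3×51 = 153
= A = 51, B = 153

A = 51, B = 153


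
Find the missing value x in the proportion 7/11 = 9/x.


Cross multiply: 7 × x = 11 × 9
7x = 99
x = 99 / 7
= 14.14

14.14


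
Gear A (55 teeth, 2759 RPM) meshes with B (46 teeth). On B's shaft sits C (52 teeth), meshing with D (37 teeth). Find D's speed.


Stage 1: RPM_B = RPM_A × t_A/t_B = 2759 × 55/46 = 151745/46 ≈ 3298.80
B and C share a shaft → RPM_C = RPM_B
Stage 2: RPM_D = RPM_C × t_C/t_D = RPM_A × (t_A×t_C)/(t_B×t_D)
Overall ratio = (55×52)/(46×37) = 2860/1702
RPM_D = 2759 × 2860/1702 = 7890740/1702
≈ 4636.16 RPM

4636.16 RPM


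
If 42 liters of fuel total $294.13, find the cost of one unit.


Unit rate = total / quantity
= 294.13 / 42
= $7.00 per unit

$7.00 per unit


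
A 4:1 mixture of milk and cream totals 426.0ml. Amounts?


Total parts = 4 + 1 = 5
milk: 426.0 × 4/5 = 340.8ml
cream: 426.0 × 1/5 = 85.2ml
= 340.8ml and 85.2ml

340.8ml and 85.2ml


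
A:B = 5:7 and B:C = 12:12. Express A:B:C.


Match B: multiply A:B by 12 → 60:84
Multiply B:C by 7 → 84:84
Combined: 60:84:84
GCD = 12
= 5:7:7

5:7:7


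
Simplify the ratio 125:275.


GCD(125, 275) = 25
125/25 : 275/25
= 5:11

5:11


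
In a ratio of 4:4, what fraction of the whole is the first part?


Total parts = 4 + 4 = 8
First part: 4/8 = 1/2
= 1/2

1/2


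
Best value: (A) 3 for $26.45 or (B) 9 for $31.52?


Deal A: $26.45/3 = $8.8167/unit
Deal B: $31.52/9 = $3.5022/unit
B is cheaper per unit
= Deal B

Deal B


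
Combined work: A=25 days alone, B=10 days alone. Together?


Rate of A = 1/25 per day
Rate of B = 1/10 per day
Combined rate = 1/25 + 1/10 = 35/250 = 0.1400 per day
Days = 1 / combined rate = 250/35
≈ 7.14 days

7.14 days


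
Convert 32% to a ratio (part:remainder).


32% means 32 parts out of 100; remainder = 68
Part : remainder = 32:68
GCD = 4
= 8:17

8:17


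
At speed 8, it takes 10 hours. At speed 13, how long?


Inverse proportion: x × y = constant
k = 8 × 10 = 80
y₂ = k / 13 = 80 / 13
= 6.15

6.15


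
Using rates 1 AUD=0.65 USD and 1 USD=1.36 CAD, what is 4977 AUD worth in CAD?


Step 1: 4977 AUD × 0.65 = 3235.05 USD
Step 2: 3235.05 USD × 1.36 = 4399.67 CAD
Implied rate AUD→CAD = 0.65 × 1.36 = 0.8840
= 4399.67 CAD

4399.67 CAD


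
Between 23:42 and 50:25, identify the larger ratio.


23/42 = 0.5476
50/25 = 2.0000
0.5476 < 2.0000, so 23:42 is less
= 50:25

50:25


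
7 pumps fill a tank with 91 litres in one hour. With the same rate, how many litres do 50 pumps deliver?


Direct proportion: y/x = constant
k = 91/7 = 13.0000
y₂ = k × 50 = 91 × 50 / 7 = 4550/7
= 650.00

650.00


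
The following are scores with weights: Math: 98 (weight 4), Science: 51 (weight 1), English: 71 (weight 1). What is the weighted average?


Numerator = 98×4 + 51×1 + 71×1
= 392 + 51 + 71
= 514
Total weight = 6
Weighted avg = 514/6
= 85.67

85.67


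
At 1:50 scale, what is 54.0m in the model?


Model size = real / scale
= 54.0 / 50
= 1.0800 m

1.0800 m


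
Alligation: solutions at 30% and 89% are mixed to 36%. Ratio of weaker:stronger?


Let x parts of 30% mix with y parts of 89%.
30x + 89y = 36(x + y)
30x + 89y = 36x + 36y
x(30 - 36) = y(36 - 89)
x/y = (89 - 36)/(36 - 30) = 53/6
Simplify: 53:6
= 53:6

53:6


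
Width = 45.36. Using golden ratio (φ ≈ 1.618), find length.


φ = (1 + √5) / 2 ≈ 1.618
Length = width × φ = 45.36 × 1.618 = 73.39248
≈ 73.39

73.39


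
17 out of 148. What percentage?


Percentage = (part / whole) × 100
= (17 / 148) × 100
≈ 11.49%

11.49%
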